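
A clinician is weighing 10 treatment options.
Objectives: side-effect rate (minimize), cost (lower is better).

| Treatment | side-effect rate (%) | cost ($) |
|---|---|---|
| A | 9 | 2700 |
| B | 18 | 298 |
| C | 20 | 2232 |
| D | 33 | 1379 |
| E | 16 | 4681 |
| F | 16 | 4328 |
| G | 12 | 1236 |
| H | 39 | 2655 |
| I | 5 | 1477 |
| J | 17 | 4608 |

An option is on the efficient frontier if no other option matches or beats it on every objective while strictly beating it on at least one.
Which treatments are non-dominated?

A: dominated by I (side-effect rate 5≤9, cost 1477≤2700).
B: not dominated (best cost).
C: dominated by B (side-effect rate 18≤20, cost 298≤2232).
D: dominated by B (side-effect rate 18≤33, cost 298≤1379).
E: dominated by A (side-effect rate 9≤16, cost 2700≤4681).
F: dominated by A (side-effect rate 9≤16, cost 2700≤4328).
G: not dominated.
H: dominated by B (side-effect rate 18≤39, cost 298≤2655).
I: not dominated (best side-effect rate).
J: dominated by A (side-effect rate 9≤17, cost 2700≤4608).

B, G, I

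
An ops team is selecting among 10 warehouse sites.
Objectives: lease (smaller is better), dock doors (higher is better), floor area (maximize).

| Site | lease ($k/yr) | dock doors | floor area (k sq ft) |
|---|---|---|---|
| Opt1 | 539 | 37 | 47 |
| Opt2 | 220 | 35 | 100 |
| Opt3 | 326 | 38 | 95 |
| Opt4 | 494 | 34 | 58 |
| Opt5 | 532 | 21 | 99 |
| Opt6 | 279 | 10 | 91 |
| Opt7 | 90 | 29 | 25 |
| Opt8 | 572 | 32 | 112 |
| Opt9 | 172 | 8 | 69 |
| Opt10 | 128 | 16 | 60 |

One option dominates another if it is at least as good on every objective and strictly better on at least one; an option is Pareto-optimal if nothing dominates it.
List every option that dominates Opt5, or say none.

Opt2

Opt2: lease 220≤532, dock doors 35≥21, floor area 100≥99 — dominates Opt5.
Others (Opt1, Opt3, Opt4, Opt6, Opt7, Opt8, Opt9, Opt10) are each worse than Opt5 on at least one objective.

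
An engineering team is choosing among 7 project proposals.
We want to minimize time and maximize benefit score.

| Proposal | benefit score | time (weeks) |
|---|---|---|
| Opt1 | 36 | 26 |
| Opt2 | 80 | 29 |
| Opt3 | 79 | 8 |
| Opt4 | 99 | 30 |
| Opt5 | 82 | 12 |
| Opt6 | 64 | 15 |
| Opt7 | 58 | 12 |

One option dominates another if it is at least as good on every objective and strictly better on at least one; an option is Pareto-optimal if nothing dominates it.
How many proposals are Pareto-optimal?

Opt1: dominated by Opt3 (benefit score 79≥36, time 8≤26).
Opt2: dominated by Opt5 (benefit score 82≥80, time 12≤29).
Opt3: not dominated (best time).
Opt4: not dominated (best benefit score).
Opt5: not dominated.
Opt6: dominated by Opt3 (benefit score 79≥64, time 8≤15).
Opt7: dominated by Opt3 (benefit score 79≥58, time 8≤12).
Pareto-optimal: Opt3, Opt4, Opt5 → 3.

3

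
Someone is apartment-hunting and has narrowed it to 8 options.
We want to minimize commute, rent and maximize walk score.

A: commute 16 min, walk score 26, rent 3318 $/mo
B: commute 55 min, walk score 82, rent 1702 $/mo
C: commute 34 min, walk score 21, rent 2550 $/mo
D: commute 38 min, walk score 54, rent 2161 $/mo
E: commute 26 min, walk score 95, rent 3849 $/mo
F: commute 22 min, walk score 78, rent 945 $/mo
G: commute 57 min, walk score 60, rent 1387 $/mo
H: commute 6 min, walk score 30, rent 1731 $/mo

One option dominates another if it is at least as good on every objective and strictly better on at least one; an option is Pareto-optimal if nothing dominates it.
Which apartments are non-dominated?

A: dominated by H (commute 6≤16, walk score 30≥26, rent 1731≤3318).
B: not dominated.
C: dominated by F (commute 22≤34, walk score 78≥21, rent 945≤2550).
D: dominated by F (commute 22≤38, walk score 78≥54, rent 945≤2161).
E: not dominated (best walk score).
F: not dominated (best rent).
G: dominated by F (commute 22≤57, walk score 78≥60, rent 945≤1387).
H: not dominated (best commute).

B, E, F, H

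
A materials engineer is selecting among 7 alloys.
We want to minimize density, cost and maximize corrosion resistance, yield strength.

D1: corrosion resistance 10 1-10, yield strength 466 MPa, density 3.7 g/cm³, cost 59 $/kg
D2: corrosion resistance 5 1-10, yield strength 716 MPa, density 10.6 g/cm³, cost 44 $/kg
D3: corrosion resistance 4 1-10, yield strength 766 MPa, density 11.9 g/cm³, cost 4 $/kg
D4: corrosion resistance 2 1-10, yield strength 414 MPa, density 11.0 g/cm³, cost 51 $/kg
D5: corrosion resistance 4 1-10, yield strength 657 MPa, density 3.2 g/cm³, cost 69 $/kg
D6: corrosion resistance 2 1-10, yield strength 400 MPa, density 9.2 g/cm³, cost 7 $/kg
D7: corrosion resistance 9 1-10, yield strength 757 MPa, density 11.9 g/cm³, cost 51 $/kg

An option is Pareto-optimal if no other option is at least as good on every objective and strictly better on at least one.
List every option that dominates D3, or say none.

D1: worse on yield strength (466 vs 766).
D2: worse on yield strength (716 vs 766).
D4: worse on corrosion resistance (2 vs 4).
D5: worse on yield strength (657 vs 766).
D6: worse on corrosion resistance (2 vs 4).
D7: worse on yield strength (757 vs 766).
No option dominates D3.

none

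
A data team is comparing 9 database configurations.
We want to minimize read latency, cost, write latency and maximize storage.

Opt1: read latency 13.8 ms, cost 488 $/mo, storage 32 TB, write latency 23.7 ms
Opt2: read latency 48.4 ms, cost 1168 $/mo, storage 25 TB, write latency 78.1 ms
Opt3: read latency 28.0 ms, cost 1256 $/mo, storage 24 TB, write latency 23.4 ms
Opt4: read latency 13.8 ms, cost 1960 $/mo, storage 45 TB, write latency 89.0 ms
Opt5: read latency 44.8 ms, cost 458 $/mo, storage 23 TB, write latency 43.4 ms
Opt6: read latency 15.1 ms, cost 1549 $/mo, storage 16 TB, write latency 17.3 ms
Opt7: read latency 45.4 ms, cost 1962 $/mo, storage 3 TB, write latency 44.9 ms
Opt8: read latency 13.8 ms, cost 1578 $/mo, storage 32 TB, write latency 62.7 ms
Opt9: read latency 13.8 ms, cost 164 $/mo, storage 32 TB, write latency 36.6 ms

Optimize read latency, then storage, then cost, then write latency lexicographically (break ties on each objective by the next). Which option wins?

First minimize read latency: best is 13.8, kept {Opt1, Opt4, Opt8, Opt9}.
Then maximize storage: best is 45, kept {Opt4}.

Opt4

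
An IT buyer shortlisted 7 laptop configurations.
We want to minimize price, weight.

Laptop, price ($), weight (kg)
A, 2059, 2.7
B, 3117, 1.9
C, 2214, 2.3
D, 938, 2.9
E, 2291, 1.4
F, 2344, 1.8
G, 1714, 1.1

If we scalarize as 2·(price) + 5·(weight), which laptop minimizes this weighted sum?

A: 2·2059 + 5·2.7 = 4131.5
B: 2·3117 + 5·1.9 = 6243.5
C: 2·2214 + 5·2.3 = 4439.5
D: 2·938 + 5·2.9 = 1890.5
E: 2·2291 + 5·1.4 = 4589.0
F: 2·2344 + 5·1.8 = 4697.0
G: 2·1714 + 5·1.1 = 3433.5
Lowest: D at 1890.5.

D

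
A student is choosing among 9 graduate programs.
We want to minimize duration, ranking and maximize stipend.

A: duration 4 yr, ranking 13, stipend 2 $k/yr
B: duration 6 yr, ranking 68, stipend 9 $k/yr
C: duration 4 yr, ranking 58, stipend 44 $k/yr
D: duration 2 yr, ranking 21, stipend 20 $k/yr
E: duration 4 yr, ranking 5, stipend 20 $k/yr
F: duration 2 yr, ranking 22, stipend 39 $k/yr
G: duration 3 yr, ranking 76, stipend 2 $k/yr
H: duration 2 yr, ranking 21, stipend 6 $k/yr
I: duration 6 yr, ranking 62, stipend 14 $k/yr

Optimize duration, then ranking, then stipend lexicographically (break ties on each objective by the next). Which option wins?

First minimize duration: best is 2, kept {D, F, H}.
Then minimize ranking: best is 21, kept {D, H}.
Then maximize stipend: best is 20, kept {D}.

D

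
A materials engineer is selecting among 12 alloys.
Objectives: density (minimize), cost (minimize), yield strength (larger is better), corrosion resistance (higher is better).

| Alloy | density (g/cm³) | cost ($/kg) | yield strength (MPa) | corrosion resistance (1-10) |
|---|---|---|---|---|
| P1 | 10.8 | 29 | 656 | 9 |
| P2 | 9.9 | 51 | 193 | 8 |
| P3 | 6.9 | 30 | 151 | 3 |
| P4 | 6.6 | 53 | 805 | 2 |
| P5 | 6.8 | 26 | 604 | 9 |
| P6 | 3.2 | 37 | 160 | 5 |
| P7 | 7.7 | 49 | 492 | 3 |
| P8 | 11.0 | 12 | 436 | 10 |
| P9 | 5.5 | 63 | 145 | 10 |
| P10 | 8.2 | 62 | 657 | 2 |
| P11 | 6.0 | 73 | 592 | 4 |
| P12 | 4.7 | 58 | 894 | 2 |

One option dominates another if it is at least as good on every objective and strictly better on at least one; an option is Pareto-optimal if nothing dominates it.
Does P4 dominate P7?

No

P4 vs P7: P4 is worse on cost (53 vs 49), so it does not dominate P7.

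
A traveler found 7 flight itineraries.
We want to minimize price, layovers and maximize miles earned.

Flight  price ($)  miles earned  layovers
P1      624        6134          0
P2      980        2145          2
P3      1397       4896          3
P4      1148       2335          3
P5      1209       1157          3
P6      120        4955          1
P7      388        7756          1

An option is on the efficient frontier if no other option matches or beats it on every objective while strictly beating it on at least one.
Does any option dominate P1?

No

P2: worse on price (980 vs 624).
P3: worse on price (1397 vs 624).
P4: worse on price (1148 vs 624).
P5: worse on price (1209 vs 624).
P6: worse on miles earned (4955 vs 6134).
P7: worse on layovers (1 vs 0).
No option is at least as good as P1 on every objective and strictly better on one.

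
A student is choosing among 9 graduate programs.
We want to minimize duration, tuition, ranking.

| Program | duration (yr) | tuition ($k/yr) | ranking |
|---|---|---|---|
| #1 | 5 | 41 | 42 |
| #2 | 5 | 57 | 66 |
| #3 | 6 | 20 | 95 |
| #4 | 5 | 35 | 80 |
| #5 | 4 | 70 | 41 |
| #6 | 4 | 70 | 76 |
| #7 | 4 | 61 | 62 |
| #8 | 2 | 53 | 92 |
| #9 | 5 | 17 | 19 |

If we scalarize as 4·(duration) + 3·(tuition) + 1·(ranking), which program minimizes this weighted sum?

#1: 4·5 + 3·41 + 1·42 = 185
#2: 4·5 + 3·57 + 1·66 = 257
#3: 4·6 + 3·20 + 1·95 = 179
#4: 4·5 + 3·35 + 1·80 = 205
#5: 4·4 + 3·70 + 1·41 = 267
#6: 4·4 + 3·70 + 1·76 = 302
#7: 4·4 + 3·61 + 1·62 = 261
#8: 4·2 + 3·53 + 1·92 = 259
#9: 4·5 + 3·17 + 1·19 = 90
Lowest: #9 at 90.

#9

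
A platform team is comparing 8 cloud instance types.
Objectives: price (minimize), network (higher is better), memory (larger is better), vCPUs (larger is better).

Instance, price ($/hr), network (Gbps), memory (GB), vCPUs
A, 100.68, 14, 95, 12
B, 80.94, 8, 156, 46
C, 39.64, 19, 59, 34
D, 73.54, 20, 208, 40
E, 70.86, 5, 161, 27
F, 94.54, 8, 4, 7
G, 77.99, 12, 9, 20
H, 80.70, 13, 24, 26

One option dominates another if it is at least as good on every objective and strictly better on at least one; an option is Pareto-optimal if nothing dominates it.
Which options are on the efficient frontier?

A: dominated by D (price 73.54≤100.68, network 20≥14, memory 208≥95, vCPUs 40≥12).
B: not dominated (best vCPUs).
C: not dominated (best price).
D: not dominated (best network).
E: not dominated.
F: dominated by B (price 80.94≤94.54, network 8≥8, memory 156≥4, vCPUs 46≥7).
G: dominated by C (price 39.64≤77.99, network 19≥12, memory 59≥9, vCPUs 34≥20).
H: dominated by C (price 39.64≤80.70, network 19≥13, memory 59≥24, vCPUs 34≥26).

B, C, D, E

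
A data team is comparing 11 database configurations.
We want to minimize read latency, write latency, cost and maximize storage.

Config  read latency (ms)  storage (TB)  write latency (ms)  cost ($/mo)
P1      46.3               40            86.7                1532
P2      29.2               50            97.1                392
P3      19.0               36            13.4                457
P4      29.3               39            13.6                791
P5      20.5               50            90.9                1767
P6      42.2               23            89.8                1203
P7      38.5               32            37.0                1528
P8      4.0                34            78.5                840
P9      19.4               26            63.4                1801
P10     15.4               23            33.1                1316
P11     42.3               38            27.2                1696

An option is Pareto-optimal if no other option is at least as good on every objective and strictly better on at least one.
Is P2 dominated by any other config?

No

P1: worse on read latency (46.3 vs 29.2).
P3: worse on storage (36 vs 50).
P4: worse on read latency (29.3 vs 29.2).
P5: worse on cost (1767 vs 392).
P6: worse on read latency (42.2 vs 29.2).
P7: worse on read latency (38.5 vs 29.2).
P8: worse on storage (34 vs 50).
P9: worse on storage (26 vs 50).
P10: worse on storage (23 vs 50).
P11: worse on read latency (42.3 vs 29.2).
No option is at least as good as P2 on every objective and strictly better on one.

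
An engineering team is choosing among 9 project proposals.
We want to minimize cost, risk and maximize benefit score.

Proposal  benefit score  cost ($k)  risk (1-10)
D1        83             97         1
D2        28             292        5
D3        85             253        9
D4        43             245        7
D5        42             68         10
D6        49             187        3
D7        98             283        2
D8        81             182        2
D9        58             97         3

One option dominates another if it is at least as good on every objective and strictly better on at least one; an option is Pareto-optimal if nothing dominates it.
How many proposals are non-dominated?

4

D1: not dominated (best risk).
D2: dominated by D1 (benefit score 83≥28, cost 97≤292, risk 1≤5).
D3: not dominated.
D4: dominated by D1 (benefit score 83≥43, cost 97≤245, risk 1≤7).
D5: not dominated (best cost).
D6: dominated by D1 (benefit score 83≥49, cost 97≤187, risk 1≤3).
D7: not dominated (best benefit score).
D8: dominated by D1 (benefit score 83≥81, cost 97≤182, risk 1≤2).
D9: dominated by D1 (benefit score 83≥58, cost 97≤97, risk 1≤3).
Pareto-optimal: D1, D3, D5, D7 → 4.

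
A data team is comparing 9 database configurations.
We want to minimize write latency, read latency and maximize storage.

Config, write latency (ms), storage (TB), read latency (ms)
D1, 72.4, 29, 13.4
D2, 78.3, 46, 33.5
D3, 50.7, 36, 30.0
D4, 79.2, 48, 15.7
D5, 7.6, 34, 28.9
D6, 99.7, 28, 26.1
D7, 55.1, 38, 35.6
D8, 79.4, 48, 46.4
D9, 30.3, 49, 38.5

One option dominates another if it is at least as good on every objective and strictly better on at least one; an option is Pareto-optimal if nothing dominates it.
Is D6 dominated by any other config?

Yes

D1 vs D6: write latency 72.4≤99.7, storage 29≥28, read latency 13.4≤26.1 — D1 is at least as good on every objective and strictly better on at least one, so D1 dominates D6.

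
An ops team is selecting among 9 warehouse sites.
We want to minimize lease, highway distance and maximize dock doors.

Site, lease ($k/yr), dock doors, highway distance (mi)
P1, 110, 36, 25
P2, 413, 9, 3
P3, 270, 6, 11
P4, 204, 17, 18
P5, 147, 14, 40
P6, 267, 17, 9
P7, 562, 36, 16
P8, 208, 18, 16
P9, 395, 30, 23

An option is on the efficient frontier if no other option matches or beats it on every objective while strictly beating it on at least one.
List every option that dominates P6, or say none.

P1: worse on highway distance (25 vs 9).
P2: worse on lease (413 vs 267).
P3: worse on lease (270 vs 267).
P4: worse on highway distance (18 vs 9).
P5: worse on dock doors (14 vs 17).
P7: worse on lease (562 vs 267).
P8: worse on highway distance (16 vs 9).
P9: worse on lease (395 vs 267).
No option dominates P6.

none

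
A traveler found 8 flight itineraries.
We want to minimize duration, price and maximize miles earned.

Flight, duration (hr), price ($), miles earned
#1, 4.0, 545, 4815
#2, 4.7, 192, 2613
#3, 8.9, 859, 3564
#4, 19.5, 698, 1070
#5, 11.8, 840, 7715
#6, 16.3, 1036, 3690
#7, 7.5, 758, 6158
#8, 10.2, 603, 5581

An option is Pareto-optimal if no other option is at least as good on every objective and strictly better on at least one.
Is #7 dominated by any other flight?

#1: worse on miles earned (4815 vs 6158).
#2: worse on miles earned (2613 vs 6158).
#3: worse on duration (8.9 vs 7.5).
#4: worse on duration (19.5 vs 7.5).
#5: worse on duration (11.8 vs 7.5).
#6: worse on duration (16.3 vs 7.5).
#8: worse on duration (10.2 vs 7.5).
No option is at least as good as #7 on every objective and strictly better on one.

No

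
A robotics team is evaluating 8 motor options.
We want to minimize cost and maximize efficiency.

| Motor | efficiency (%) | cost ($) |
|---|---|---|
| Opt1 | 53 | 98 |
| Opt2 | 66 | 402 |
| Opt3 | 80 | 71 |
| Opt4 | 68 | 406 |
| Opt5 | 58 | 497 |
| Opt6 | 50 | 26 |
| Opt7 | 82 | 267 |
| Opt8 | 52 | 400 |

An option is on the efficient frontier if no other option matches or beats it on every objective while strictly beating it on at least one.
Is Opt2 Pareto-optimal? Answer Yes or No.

No

Opt3 vs Opt2: efficiency 80≥66, cost 71≤402 — Opt3 is at least as good on every objective and strictly better on at least one, so Opt3 dominates Opt2.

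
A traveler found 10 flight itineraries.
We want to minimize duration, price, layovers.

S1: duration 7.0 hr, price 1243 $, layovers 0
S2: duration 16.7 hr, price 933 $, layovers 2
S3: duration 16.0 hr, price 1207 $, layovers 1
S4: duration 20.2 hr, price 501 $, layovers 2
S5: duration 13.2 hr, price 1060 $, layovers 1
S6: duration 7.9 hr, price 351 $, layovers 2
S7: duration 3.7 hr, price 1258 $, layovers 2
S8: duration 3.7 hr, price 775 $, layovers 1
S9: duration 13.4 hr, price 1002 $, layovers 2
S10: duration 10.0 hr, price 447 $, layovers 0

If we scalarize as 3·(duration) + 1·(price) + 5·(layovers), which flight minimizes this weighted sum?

S6

S1: 3·7.0 + 1·1243 + 5·0 = 1264.0
S2: 3·16.7 + 1·933 + 5·2 = 993.1
S3: 3·16.0 + 1·1207 + 5·1 = 1260.0
S4: 3·20.2 + 1·501 + 5·2 = 571.6
S5: 3·13.2 + 1·1060 + 5·1 = 1104.6
S6: 3·7.9 + 1·351 + 5·2 = 384.7
S7: 3·3.7 + 1·1258 + 5·2 = 1279.1
S8: 3·3.7 + 1·775 + 5·1 = 791.1
S9: 3·13.4 + 1·1002 + 5·2 = 1052.2
S10: 3·10.0 + 1·447 + 5·0 = 477.0
Lowest: S6 at 384.7.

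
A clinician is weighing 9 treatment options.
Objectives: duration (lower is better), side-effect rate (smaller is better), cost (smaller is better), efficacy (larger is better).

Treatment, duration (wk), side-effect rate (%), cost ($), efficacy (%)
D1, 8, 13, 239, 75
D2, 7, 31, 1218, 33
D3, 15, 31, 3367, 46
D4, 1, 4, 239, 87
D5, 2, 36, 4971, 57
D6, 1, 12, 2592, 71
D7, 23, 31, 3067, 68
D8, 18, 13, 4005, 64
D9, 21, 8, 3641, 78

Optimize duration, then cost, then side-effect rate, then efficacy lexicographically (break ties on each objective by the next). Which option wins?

First minimize duration: best is 1, kept {D4, D6}.
Then minimize cost: best is 239, kept {D4}.

D4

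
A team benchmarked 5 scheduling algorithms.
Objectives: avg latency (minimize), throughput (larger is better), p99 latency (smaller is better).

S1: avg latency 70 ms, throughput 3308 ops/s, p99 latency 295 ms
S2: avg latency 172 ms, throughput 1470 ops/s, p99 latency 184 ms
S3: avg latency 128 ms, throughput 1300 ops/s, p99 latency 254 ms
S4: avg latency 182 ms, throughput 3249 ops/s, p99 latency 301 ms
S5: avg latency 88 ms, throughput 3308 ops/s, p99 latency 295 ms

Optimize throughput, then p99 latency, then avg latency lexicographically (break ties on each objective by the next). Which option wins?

First maximize throughput: best is 3308, kept {S1, S5}.
Then minimize p99 latency: best is 295, kept {S1, S5}.
Then minimize avg latency: best is 70, kept {S1}.

S1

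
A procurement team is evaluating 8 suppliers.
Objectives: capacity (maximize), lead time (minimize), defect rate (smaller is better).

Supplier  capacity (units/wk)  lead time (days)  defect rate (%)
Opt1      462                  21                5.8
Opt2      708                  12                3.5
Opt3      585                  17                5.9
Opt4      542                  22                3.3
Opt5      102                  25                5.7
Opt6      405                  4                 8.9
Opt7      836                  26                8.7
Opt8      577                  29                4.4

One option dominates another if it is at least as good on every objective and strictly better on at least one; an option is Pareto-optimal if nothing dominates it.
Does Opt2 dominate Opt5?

Opt2 vs Opt5: capacity 708≥102, lead time 12≤25, defect rate 3.5≤5.7 — Opt2 is at least as good on every objective with at least one strict improvement.

Yes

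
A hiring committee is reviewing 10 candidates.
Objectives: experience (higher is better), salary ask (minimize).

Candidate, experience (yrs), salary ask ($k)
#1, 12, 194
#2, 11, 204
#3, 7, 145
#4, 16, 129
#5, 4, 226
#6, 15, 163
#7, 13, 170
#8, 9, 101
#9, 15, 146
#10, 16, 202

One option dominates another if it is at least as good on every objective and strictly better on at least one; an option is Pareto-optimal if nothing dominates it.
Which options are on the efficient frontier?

#1: dominated by #4 (experience 16≥12, salary ask 129≤194).
#2: dominated by #1 (experience 12≥11, salary ask 194≤204).
#3: dominated by #4 (experience 16≥7, salary ask 129≤145).
#4: not dominated.
#5: dominated by #1 (experience 12≥4, salary ask 194≤226).
#6: dominated by #4 (experience 16≥15, salary ask 129≤163).
#7: dominated by #4 (experience 16≥13, salary ask 129≤170).
#8: not dominated (best salary ask).
#9: dominated by #4 (experience 16≥15, salary ask 129≤146).
#10: dominated by #4 (experience 16≥16, salary ask 129≤202).

#4, #8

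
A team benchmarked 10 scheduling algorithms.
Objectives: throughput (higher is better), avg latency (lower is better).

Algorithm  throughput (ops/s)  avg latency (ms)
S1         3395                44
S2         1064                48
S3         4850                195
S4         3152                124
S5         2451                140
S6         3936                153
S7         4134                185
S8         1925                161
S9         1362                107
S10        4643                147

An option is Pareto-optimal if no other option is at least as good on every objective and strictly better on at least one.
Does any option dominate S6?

S10 vs S6: throughput 4643≥3936, avg latency 147≤153 — S10 is at least as good on every objective and strictly better on at least one, so S10 dominates S6.

Yes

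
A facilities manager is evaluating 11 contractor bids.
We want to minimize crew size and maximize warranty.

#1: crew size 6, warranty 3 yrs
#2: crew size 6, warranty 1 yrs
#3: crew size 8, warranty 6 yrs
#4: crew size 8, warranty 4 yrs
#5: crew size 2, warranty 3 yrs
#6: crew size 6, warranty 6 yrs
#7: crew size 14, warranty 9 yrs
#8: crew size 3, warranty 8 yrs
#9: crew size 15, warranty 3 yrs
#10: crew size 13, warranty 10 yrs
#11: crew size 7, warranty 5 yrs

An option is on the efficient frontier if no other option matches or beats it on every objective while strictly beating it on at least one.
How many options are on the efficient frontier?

#1: dominated by #5 (crew size 2≤6, warranty 3≥3).
#2: dominated by #1 (crew size 6≤6, warranty 3≥1).
#3: dominated by #6 (crew size 6≤8, warranty 6≥6).
#4: dominated by #3 (crew size 8≤8, warranty 6≥4).
#5: not dominated (best crew size).
#6: dominated by #8 (crew size 3≤6, warranty 8≥6).
#7: dominated by #10 (crew size 13≤14, warranty 10≥9).
#8: not dominated.
#9: dominated by #1 (crew size 6≤15, warranty 3≥3).
#10: not dominated (best warranty).
#11: dominated by #6 (crew size 6≤7, warranty 6≥5).
Pareto-optimal: #5, #8, #10 → 3.

3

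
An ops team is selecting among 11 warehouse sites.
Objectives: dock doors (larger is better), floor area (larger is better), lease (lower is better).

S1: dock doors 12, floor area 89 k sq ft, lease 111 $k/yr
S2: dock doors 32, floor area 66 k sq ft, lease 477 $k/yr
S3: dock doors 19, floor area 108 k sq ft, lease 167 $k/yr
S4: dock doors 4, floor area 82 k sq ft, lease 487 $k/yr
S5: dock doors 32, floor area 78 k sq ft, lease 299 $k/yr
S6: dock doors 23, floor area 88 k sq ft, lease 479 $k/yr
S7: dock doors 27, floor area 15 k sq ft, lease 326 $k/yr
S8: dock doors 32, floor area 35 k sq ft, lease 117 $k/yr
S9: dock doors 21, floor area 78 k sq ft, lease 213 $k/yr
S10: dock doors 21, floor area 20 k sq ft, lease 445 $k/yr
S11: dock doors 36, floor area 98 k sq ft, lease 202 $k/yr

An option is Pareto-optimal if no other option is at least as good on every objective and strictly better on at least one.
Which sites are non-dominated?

S1: not dominated (best lease).
S2: dominated by S5 (dock doors 32≥32, floor area 78≥66, lease 299≤477).
S3: not dominated (best floor area).
S4: dominated by S1 (dock doors 12≥4, floor area 89≥82, lease 111≤487).
S5: dominated by S11 (dock doors 36≥32, floor area 98≥78, lease 202≤299).
S6: dominated by S11 (dock doors 36≥23, floor area 98≥88, lease 202≤479).
S7: dominated by S5 (dock doors 32≥27, floor area 78≥15, lease 299≤326).
S8: not dominated.
S9: dominated by S11 (dock doors 36≥21, floor area 98≥78, lease 202≤213).
S10: dominated by S5 (dock doors 32≥21, floor area 78≥20, lease 299≤445).
S11: not dominated (best dock doors).

S1, S3, S8, S11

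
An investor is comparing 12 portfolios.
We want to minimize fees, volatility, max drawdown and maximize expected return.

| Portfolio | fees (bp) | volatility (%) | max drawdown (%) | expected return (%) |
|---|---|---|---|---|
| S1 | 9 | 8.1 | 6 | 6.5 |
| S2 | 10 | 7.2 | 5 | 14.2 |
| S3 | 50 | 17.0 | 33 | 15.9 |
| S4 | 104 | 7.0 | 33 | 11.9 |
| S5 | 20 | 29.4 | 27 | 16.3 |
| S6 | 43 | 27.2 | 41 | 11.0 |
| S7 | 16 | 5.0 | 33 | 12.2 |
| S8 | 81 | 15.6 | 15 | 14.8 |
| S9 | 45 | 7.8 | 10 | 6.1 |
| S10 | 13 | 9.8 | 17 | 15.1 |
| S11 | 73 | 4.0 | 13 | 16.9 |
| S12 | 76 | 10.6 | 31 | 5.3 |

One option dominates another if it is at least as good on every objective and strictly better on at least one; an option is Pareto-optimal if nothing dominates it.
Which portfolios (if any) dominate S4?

S7, S11

S7: fees 16≤104, volatility 5.0≤7.0, max drawdown 33≤33, expected return 12.2≥11.9 — dominates S4.
S11: fees 73≤104, volatility 4.0≤7.0, max drawdown 13≤33, expected return 16.9≥11.9 — dominates S4.
Others (S1, S2, S3, S5, S6, S8, S9, S10, S12) are each worse than S4 on at least one objective.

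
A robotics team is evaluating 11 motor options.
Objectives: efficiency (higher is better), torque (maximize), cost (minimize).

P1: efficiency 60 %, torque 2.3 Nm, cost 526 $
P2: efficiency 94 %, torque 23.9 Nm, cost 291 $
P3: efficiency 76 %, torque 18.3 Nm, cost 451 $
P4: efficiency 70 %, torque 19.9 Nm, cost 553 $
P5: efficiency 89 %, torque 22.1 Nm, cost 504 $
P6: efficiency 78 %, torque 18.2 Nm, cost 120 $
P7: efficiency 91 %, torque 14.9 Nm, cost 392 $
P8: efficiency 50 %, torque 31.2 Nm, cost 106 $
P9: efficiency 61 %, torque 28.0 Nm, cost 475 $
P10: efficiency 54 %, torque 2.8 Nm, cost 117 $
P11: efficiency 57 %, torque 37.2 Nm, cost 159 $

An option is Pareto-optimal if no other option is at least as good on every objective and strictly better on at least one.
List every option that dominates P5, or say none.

P2: efficiency 94≥89, torque 23.9≥22.1, cost 291≤504 — dominates P5.
Others (P1, P3, P4, P6, P7, P8, P9, P10, P11) are each worse than P5 on at least one objective.

P2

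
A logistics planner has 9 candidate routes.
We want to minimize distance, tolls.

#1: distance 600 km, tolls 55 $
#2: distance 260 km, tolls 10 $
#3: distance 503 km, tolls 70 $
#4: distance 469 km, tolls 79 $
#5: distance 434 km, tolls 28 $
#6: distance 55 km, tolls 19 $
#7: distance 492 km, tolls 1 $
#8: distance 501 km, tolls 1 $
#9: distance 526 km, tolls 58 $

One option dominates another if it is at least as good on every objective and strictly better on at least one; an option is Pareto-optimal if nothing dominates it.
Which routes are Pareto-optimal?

#2, #6, #7

#1: dominated by #2 (distance 260≤600, tolls 10≤55).
#2: not dominated.
#3: dominated by #2 (distance 260≤503, tolls 10≤70).
#4: dominated by #2 (distance 260≤469, tolls 10≤79).
#5: dominated by #2 (distance 260≤434, tolls 10≤28).
#6: not dominated (best distance).
#7: not dominated.
#8: dominated by #7 (distance 492≤501, tolls 1≤1).
#9: dominated by #2 (distance 260≤526, tolls 10≤58).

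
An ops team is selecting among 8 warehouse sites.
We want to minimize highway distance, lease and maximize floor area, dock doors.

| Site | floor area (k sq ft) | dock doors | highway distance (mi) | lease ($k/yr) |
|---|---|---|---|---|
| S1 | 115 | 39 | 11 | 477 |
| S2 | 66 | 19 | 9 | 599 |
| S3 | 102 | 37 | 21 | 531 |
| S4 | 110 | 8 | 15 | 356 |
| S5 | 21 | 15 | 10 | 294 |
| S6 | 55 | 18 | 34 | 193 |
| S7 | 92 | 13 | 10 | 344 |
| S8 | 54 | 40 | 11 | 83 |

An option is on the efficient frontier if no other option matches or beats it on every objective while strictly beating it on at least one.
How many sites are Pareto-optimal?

S1: not dominated (best floor area).
S2: not dominated (best highway distance).
S3: dominated by S1 (floor area 115≥102, dock doors 39≥37, highway distance 11≤21, lease 477≤531).
S4: not dominated.
S5: not dominated.
S6: not dominated.
S7: not dominated.
S8: not dominated (best dock doors).
Pareto-optimal: S1, S2, S4, S5, S6, S7, S8 → 7.

7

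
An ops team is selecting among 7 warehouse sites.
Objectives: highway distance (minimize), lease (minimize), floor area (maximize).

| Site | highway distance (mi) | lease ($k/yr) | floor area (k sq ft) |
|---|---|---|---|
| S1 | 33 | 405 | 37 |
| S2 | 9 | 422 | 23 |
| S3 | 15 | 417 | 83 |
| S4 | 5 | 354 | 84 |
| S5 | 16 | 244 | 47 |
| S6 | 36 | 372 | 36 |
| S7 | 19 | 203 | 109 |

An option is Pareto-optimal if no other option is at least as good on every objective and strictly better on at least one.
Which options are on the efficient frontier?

S4, S5, S7

S1: dominated by S4 (highway distance 5≤33, lease 354≤405, floor area 84≥37).
S2: dominated by S4 (highway distance 5≤9, lease 354≤422, floor area 84≥23).
S3: dominated by S4 (highway distance 5≤15, lease 354≤417, floor area 84≥83).
S4: not dominated (best highway distance).
S5: not dominated.
S6: dominated by S4 (highway distance 5≤36, lease 354≤372, floor area 84≥36).
S7: not dominated (best lease).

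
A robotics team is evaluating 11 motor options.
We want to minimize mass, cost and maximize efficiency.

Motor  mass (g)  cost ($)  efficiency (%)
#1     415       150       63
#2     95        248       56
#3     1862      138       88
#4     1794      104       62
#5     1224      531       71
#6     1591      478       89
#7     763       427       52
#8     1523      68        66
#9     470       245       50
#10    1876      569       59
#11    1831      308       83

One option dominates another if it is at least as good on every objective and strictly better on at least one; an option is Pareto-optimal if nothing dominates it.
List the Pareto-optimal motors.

#1, #2, #3, #5, #6, #8, #11

#1: not dominated.
#2: not dominated (best mass).
#3: not dominated.
#4: dominated by #8 (mass 1523≤1794, cost 68≤104, efficiency 66≥62).
#5: not dominated.
#6: not dominated (best efficiency).
#7: dominated by #1 (mass 415≤763, cost 150≤427, efficiency 63≥52).
#8: not dominated (best cost).
#9: dominated by #1 (mass 415≤470, cost 150≤245, efficiency 63≥50).
#10: dominated by #1 (mass 415≤1876, cost 150≤569, efficiency 63≥59).
#11: not dominated.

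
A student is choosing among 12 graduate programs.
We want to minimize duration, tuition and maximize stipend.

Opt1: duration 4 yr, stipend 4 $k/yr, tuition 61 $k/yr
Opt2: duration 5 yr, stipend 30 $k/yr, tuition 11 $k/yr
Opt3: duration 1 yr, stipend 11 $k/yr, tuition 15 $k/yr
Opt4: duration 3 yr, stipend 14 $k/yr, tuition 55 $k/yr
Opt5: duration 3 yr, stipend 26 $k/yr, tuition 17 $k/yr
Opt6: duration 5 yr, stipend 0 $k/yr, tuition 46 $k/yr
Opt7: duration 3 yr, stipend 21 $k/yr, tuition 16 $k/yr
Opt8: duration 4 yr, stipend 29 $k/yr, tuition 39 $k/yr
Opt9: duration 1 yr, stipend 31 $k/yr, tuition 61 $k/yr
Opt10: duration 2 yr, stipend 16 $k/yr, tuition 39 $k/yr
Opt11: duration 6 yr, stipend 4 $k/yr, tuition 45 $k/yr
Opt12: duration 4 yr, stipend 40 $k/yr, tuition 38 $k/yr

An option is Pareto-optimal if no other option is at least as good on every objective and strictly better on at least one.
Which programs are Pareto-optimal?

Opt1: dominated by Opt3 (duration 1≤4, stipend 11≥4, tuition 15≤61).
Opt2: not dominated (best tuition).
Opt3: not dominated.
Opt4: dominated by Opt5 (duration 3≤3, stipend 26≥14, tuition 17≤55).
Opt5: not dominated.
Opt6: dominated by Opt2 (duration 5≤5, stipend 30≥0, tuition 11≤46).
Opt7: not dominated.
Opt8: dominated by Opt12 (duration 4≤4, stipend 40≥29, tuition 38≤39).
Opt9: not dominated.
Opt10: not dominated.
Opt11: dominated by Opt2 (duration 5≤6, stipend 30≥4, tuition 11≤45).
Opt12: not dominated (best stipend).

Opt2, Opt3, Opt5, Opt7, Opt9, Opt10, Opt12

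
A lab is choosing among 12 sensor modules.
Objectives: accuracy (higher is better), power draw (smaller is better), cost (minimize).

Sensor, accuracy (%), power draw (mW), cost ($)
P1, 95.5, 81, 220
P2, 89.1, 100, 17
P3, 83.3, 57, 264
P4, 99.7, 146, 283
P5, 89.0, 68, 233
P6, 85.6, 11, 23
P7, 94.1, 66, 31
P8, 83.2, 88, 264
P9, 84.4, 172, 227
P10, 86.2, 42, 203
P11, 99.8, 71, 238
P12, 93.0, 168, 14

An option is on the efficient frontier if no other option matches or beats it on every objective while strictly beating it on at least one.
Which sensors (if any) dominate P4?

P11

P11: accuracy 99.8≥99.7, power draw 71≤146, cost 238≤283 — dominates P4.
Others (P1, P2, P3, P5, P6, P7, P8, P9, P10, P12) are each worse than P4 on at least one objective.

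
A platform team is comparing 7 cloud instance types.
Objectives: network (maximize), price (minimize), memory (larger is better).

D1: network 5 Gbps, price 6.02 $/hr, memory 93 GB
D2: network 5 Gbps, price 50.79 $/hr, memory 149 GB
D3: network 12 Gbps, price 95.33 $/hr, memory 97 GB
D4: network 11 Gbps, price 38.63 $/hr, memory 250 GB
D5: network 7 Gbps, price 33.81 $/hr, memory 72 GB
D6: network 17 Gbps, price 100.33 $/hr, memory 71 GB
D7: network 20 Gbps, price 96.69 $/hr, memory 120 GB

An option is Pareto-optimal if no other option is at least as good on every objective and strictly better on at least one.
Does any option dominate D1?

D2: worse on price (50.79 vs 6.02).
D3: worse on price (95.33 vs 6.02).
D4: worse on price (38.63 vs 6.02).
D5: worse on price (33.81 vs 6.02).
D6: worse on price (100.33 vs 6.02).
D7: worse on price (96.69 vs 6.02).
No option is at least as good as D1 on every objective and strictly better on one.

No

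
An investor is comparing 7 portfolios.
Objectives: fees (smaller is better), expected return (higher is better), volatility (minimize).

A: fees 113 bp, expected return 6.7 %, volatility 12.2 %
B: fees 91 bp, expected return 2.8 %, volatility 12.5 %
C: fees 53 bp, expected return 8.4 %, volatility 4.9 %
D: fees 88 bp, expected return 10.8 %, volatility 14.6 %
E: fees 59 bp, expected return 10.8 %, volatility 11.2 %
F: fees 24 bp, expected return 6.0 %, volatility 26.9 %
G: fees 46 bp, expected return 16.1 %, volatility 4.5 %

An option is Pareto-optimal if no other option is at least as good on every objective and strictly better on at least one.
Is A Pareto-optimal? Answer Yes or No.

C vs A: fees 53≤113, expected return 8.4≥6.7, volatility 4.9≤12.2 — C is at least as good on every objective and strictly better on at least one, so C dominates A.

No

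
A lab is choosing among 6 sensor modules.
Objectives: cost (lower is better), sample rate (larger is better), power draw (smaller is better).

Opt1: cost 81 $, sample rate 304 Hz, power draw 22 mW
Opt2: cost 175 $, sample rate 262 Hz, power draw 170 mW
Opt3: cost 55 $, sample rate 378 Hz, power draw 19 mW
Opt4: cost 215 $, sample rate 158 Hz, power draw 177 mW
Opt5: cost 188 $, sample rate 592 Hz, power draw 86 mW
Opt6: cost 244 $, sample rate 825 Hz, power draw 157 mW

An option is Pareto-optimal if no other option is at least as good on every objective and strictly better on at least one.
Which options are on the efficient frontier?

Opt3, Opt5, Opt6

Opt1: dominated by Opt3 (cost 55≤81, sample rate 378≥304, power draw 19≤22).
Opt2: dominated by Opt1 (cost 81≤175, sample rate 304≥262, power draw 22≤170).
Opt3: not dominated (best cost).
Opt4: dominated by Opt1 (cost 81≤215, sample rate 304≥158, power draw 22≤177).
Opt5: not dominated.
Opt6: not dominated (best sample rate).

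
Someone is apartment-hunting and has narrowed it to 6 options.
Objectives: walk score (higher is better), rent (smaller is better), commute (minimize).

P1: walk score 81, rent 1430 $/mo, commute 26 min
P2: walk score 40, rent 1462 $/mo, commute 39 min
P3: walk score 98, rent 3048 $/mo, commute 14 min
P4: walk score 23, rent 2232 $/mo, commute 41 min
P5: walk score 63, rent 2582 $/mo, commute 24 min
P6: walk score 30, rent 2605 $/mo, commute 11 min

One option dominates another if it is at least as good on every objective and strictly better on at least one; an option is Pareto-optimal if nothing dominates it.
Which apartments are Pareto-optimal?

P1, P3, P5, P6

P1: not dominated (best rent).
P2: dominated by P1 (walk score 81≥40, rent 1430≤1462, commute 26≤39).
P3: not dominated (best walk score).
P4: dominated by P1 (walk score 81≥23, rent 1430≤2232, commute 26≤41).
P5: not dominated.
P6: not dominated (best commute).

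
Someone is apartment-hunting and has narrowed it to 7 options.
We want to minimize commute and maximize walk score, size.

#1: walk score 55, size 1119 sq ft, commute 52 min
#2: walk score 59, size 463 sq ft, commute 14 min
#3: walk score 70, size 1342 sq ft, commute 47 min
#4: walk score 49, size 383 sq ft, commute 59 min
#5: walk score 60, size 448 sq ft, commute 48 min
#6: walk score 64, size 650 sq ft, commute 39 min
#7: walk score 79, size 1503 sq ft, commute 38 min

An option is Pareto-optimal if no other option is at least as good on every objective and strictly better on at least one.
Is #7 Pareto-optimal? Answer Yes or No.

Yes

#1: worse on walk score (55 vs 79).
#2: worse on walk score (59 vs 79).
#3: worse on walk score (70 vs 79).
#4: worse on walk score (49 vs 79).
#5: worse on walk score (60 vs 79).
#6: worse on walk score (64 vs 79).
No option is at least as good as #7 on every objective and strictly better on one.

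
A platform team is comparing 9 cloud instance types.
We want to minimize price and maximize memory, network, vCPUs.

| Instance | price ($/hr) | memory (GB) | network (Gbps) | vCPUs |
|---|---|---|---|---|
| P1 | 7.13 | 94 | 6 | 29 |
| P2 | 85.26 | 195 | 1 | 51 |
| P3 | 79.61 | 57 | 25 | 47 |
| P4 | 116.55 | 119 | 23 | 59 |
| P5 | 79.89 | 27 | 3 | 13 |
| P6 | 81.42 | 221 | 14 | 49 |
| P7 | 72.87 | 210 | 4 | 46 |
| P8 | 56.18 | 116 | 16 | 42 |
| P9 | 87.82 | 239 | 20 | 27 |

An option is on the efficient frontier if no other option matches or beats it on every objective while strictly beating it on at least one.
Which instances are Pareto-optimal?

P1, P2, P3, P4, P6, P7, P8, P9

P1: not dominated (best price).
P2: not dominated.
P3: not dominated (best network).
P4: not dominated (best vCPUs).
P5: dominated by P1 (price 7.13≤79.89, memory 94≥27, network 6≥3, vCPUs 29≥13).
P6: not dominated.
P7: not dominated.
P8: not dominated.
P9: not dominated (best memory).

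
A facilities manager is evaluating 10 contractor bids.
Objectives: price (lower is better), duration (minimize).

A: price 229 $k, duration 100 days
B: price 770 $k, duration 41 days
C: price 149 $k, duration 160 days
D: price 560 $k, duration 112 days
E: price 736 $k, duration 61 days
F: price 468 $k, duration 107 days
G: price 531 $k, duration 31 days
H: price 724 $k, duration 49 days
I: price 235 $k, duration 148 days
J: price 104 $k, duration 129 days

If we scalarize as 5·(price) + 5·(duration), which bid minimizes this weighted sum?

J

A: 5·229 + 5·100 = 1645
B: 5·770 + 5·41 = 4055
C: 5·149 + 5·160 = 1545
D: 5·560 + 5·112 = 3360
E: 5·736 + 5·61 = 3985
F: 5·468 + 5·107 = 2875
G: 5·531 + 5·31 = 2810
H: 5·724 + 5·49 = 3865
I: 5·235 + 5·148 = 1915
J: 5·104 + 5·129 = 1165
Lowest: J at 1165.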